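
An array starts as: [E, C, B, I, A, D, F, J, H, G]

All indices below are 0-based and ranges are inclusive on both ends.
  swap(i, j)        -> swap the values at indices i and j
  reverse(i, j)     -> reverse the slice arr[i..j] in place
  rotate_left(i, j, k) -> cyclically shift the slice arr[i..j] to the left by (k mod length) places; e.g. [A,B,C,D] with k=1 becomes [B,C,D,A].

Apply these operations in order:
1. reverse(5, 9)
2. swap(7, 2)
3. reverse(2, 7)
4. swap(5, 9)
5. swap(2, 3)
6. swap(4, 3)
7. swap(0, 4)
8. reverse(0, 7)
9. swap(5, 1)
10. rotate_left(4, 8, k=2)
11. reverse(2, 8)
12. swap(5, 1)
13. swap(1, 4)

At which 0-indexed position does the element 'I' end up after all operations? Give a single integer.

Answer: 2

Derivation:
After 1 (reverse(5, 9)): [E, C, B, I, A, G, H, J, F, D]
After 2 (swap(7, 2)): [E, C, J, I, A, G, H, B, F, D]
After 3 (reverse(2, 7)): [E, C, B, H, G, A, I, J, F, D]
After 4 (swap(5, 9)): [E, C, B, H, G, D, I, J, F, A]
After 5 (swap(2, 3)): [E, C, H, B, G, D, I, J, F, A]
After 6 (swap(4, 3)): [E, C, H, G, B, D, I, J, F, A]
After 7 (swap(0, 4)): [B, C, H, G, E, D, I, J, F, A]
After 8 (reverse(0, 7)): [J, I, D, E, G, H, C, B, F, A]
After 9 (swap(5, 1)): [J, H, D, E, G, I, C, B, F, A]
After 10 (rotate_left(4, 8, k=2)): [J, H, D, E, C, B, F, G, I, A]
After 11 (reverse(2, 8)): [J, H, I, G, F, B, C, E, D, A]
After 12 (swap(5, 1)): [J, B, I, G, F, H, C, E, D, A]
After 13 (swap(1, 4)): [J, F, I, G, B, H, C, E, D, A]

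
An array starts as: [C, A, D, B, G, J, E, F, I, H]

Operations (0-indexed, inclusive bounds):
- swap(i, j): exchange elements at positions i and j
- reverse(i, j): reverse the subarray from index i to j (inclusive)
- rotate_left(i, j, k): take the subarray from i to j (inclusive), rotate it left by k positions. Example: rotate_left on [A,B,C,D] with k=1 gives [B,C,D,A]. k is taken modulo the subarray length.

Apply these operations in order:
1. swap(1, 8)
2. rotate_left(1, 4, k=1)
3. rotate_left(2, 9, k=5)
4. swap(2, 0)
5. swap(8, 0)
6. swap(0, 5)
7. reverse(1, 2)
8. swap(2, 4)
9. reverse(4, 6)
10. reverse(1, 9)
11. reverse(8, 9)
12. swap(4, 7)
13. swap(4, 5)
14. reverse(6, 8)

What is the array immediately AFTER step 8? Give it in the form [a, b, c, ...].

After 1 (swap(1, 8)): [C, I, D, B, G, J, E, F, A, H]
After 2 (rotate_left(1, 4, k=1)): [C, D, B, G, I, J, E, F, A, H]
After 3 (rotate_left(2, 9, k=5)): [C, D, F, A, H, B, G, I, J, E]
After 4 (swap(2, 0)): [F, D, C, A, H, B, G, I, J, E]
After 5 (swap(8, 0)): [J, D, C, A, H, B, G, I, F, E]
After 6 (swap(0, 5)): [B, D, C, A, H, J, G, I, F, E]
After 7 (reverse(1, 2)): [B, C, D, A, H, J, G, I, F, E]
After 8 (swap(2, 4)): [B, C, H, A, D, J, G, I, F, E]

Answer: [B, C, H, A, D, J, G, I, F, E]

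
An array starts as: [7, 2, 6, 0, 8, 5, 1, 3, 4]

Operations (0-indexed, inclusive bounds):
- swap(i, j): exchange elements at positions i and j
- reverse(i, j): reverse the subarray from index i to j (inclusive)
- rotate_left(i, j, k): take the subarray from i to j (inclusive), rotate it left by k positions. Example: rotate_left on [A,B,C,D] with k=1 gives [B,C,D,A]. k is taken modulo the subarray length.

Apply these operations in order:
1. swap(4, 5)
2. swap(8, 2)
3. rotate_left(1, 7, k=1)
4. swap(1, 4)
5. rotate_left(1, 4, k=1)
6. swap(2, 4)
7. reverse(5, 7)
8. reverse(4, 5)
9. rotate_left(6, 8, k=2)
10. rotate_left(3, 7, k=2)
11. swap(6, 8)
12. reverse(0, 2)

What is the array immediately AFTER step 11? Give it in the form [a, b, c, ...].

After 1 (swap(4, 5)): [7, 2, 6, 0, 5, 8, 1, 3, 4]
After 2 (swap(8, 2)): [7, 2, 4, 0, 5, 8, 1, 3, 6]
After 3 (rotate_left(1, 7, k=1)): [7, 4, 0, 5, 8, 1, 3, 2, 6]
After 4 (swap(1, 4)): [7, 8, 0, 5, 4, 1, 3, 2, 6]
After 5 (rotate_left(1, 4, k=1)): [7, 0, 5, 4, 8, 1, 3, 2, 6]
After 6 (swap(2, 4)): [7, 0, 8, 4, 5, 1, 3, 2, 6]
After 7 (reverse(5, 7)): [7, 0, 8, 4, 5, 2, 3, 1, 6]
After 8 (reverse(4, 5)): [7, 0, 8, 4, 2, 5, 3, 1, 6]
After 9 (rotate_left(6, 8, k=2)): [7, 0, 8, 4, 2, 5, 6, 3, 1]
After 10 (rotate_left(3, 7, k=2)): [7, 0, 8, 5, 6, 3, 4, 2, 1]
After 11 (swap(6, 8)): [7, 0, 8, 5, 6, 3, 1, 2, 4]

Answer: [7, 0, 8, 5, 6, 3, 1, 2, 4]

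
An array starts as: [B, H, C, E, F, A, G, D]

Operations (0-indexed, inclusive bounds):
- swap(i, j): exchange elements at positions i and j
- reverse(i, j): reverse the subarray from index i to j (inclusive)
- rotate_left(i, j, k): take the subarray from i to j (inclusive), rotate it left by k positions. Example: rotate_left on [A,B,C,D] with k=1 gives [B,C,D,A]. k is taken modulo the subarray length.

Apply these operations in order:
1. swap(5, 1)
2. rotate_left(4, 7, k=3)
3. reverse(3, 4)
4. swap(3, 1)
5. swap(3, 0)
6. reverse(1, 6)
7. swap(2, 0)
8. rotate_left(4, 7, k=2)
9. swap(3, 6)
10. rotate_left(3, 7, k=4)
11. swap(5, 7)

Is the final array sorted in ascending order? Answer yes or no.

After 1 (swap(5, 1)): [B, A, C, E, F, H, G, D]
After 2 (rotate_left(4, 7, k=3)): [B, A, C, E, D, F, H, G]
After 3 (reverse(3, 4)): [B, A, C, D, E, F, H, G]
After 4 (swap(3, 1)): [B, D, C, A, E, F, H, G]
After 5 (swap(3, 0)): [A, D, C, B, E, F, H, G]
After 6 (reverse(1, 6)): [A, H, F, E, B, C, D, G]
After 7 (swap(2, 0)): [F, H, A, E, B, C, D, G]
After 8 (rotate_left(4, 7, k=2)): [F, H, A, E, D, G, B, C]
After 9 (swap(3, 6)): [F, H, A, B, D, G, E, C]
After 10 (rotate_left(3, 7, k=4)): [F, H, A, C, B, D, G, E]
After 11 (swap(5, 7)): [F, H, A, C, B, E, G, D]

Answer: no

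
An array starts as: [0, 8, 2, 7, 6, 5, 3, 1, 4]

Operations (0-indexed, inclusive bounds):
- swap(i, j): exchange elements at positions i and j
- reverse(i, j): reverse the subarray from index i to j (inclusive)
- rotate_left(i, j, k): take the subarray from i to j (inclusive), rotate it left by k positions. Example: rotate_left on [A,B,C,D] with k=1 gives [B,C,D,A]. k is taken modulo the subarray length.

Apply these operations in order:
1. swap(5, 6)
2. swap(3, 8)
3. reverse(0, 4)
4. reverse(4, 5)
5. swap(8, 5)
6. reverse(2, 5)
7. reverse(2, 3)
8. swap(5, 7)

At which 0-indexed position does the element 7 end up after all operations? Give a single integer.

Answer: 3

Derivation:
After 1 (swap(5, 6)): [0, 8, 2, 7, 6, 3, 5, 1, 4]
After 2 (swap(3, 8)): [0, 8, 2, 4, 6, 3, 5, 1, 7]
After 3 (reverse(0, 4)): [6, 4, 2, 8, 0, 3, 5, 1, 7]
After 4 (reverse(4, 5)): [6, 4, 2, 8, 3, 0, 5, 1, 7]
After 5 (swap(8, 5)): [6, 4, 2, 8, 3, 7, 5, 1, 0]
After 6 (reverse(2, 5)): [6, 4, 7, 3, 8, 2, 5, 1, 0]
After 7 (reverse(2, 3)): [6, 4, 3, 7, 8, 2, 5, 1, 0]
After 8 (swap(5, 7)): [6, 4, 3, 7, 8, 1, 5, 2, 0]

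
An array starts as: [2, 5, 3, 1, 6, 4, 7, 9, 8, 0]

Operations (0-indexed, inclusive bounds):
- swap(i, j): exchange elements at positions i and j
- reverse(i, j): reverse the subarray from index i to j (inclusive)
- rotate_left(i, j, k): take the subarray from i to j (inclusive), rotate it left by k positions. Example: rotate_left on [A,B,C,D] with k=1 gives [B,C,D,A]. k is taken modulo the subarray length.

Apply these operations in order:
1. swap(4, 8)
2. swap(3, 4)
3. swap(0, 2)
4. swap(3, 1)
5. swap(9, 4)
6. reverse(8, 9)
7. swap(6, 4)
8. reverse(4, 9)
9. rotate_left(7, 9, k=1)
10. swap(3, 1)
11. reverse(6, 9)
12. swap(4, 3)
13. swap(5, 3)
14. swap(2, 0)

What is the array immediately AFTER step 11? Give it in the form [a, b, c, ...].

Answer: [3, 5, 2, 8, 6, 1, 0, 7, 4, 9]

Derivation:
After 1 (swap(4, 8)): [2, 5, 3, 1, 8, 4, 7, 9, 6, 0]
After 2 (swap(3, 4)): [2, 5, 3, 8, 1, 4, 7, 9, 6, 0]
After 3 (swap(0, 2)): [3, 5, 2, 8, 1, 4, 7, 9, 6, 0]
After 4 (swap(3, 1)): [3, 8, 2, 5, 1, 4, 7, 9, 6, 0]
After 5 (swap(9, 4)): [3, 8, 2, 5, 0, 4, 7, 9, 6, 1]
After 6 (reverse(8, 9)): [3, 8, 2, 5, 0, 4, 7, 9, 1, 6]
After 7 (swap(6, 4)): [3, 8, 2, 5, 7, 4, 0, 9, 1, 6]
After 8 (reverse(4, 9)): [3, 8, 2, 5, 6, 1, 9, 0, 4, 7]
After 9 (rotate_left(7, 9, k=1)): [3, 8, 2, 5, 6, 1, 9, 4, 7, 0]
After 10 (swap(3, 1)): [3, 5, 2, 8, 6, 1, 9, 4, 7, 0]
After 11 (reverse(6, 9)): [3, 5, 2, 8, 6, 1, 0, 7, 4, 9]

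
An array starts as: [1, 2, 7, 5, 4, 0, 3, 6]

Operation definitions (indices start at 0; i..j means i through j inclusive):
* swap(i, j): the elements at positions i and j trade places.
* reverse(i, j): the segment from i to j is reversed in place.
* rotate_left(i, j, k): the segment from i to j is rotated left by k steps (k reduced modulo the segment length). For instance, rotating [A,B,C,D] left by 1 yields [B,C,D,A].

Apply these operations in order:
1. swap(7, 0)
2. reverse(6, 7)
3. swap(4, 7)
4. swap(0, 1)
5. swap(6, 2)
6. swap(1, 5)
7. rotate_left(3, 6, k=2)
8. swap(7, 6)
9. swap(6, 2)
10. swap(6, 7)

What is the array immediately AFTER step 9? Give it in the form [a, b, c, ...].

After 1 (swap(7, 0)): [6, 2, 7, 5, 4, 0, 3, 1]
After 2 (reverse(6, 7)): [6, 2, 7, 5, 4, 0, 1, 3]
After 3 (swap(4, 7)): [6, 2, 7, 5, 3, 0, 1, 4]
After 4 (swap(0, 1)): [2, 6, 7, 5, 3, 0, 1, 4]
After 5 (swap(6, 2)): [2, 6, 1, 5, 3, 0, 7, 4]
After 6 (swap(1, 5)): [2, 0, 1, 5, 3, 6, 7, 4]
After 7 (rotate_left(3, 6, k=2)): [2, 0, 1, 6, 7, 5, 3, 4]
After 8 (swap(7, 6)): [2, 0, 1, 6, 7, 5, 4, 3]
After 9 (swap(6, 2)): [2, 0, 4, 6, 7, 5, 1, 3]

Answer: [2, 0, 4, 6, 7, 5, 1, 3]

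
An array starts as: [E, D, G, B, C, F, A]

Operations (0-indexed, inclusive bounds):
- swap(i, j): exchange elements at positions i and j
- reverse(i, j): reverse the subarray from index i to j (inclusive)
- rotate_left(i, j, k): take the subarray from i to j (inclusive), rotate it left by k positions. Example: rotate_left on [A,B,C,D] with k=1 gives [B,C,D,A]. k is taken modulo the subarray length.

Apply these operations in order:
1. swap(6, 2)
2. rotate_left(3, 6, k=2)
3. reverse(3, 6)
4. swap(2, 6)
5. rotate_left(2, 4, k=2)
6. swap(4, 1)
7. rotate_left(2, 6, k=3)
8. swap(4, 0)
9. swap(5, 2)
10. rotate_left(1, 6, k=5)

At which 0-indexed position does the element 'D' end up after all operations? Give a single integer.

After 1 (swap(6, 2)): [E, D, A, B, C, F, G]
After 2 (rotate_left(3, 6, k=2)): [E, D, A, F, G, B, C]
After 3 (reverse(3, 6)): [E, D, A, C, B, G, F]
After 4 (swap(2, 6)): [E, D, F, C, B, G, A]
After 5 (rotate_left(2, 4, k=2)): [E, D, B, F, C, G, A]
After 6 (swap(4, 1)): [E, C, B, F, D, G, A]
After 7 (rotate_left(2, 6, k=3)): [E, C, G, A, B, F, D]
After 8 (swap(4, 0)): [B, C, G, A, E, F, D]
After 9 (swap(5, 2)): [B, C, F, A, E, G, D]
After 10 (rotate_left(1, 6, k=5)): [B, D, C, F, A, E, G]

Answer: 1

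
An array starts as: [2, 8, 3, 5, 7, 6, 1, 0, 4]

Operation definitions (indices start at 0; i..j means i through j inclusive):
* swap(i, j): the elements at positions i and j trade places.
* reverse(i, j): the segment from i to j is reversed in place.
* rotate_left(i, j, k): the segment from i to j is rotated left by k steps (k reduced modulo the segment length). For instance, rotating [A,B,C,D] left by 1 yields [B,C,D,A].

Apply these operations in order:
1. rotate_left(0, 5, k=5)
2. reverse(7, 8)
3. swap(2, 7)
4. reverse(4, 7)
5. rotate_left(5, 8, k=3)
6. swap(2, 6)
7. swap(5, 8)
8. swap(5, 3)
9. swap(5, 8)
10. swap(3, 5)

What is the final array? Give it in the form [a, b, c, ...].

After 1 (rotate_left(0, 5, k=5)): [6, 2, 8, 3, 5, 7, 1, 0, 4]
After 2 (reverse(7, 8)): [6, 2, 8, 3, 5, 7, 1, 4, 0]
After 3 (swap(2, 7)): [6, 2, 4, 3, 5, 7, 1, 8, 0]
After 4 (reverse(4, 7)): [6, 2, 4, 3, 8, 1, 7, 5, 0]
After 5 (rotate_left(5, 8, k=3)): [6, 2, 4, 3, 8, 0, 1, 7, 5]
After 6 (swap(2, 6)): [6, 2, 1, 3, 8, 0, 4, 7, 5]
After 7 (swap(5, 8)): [6, 2, 1, 3, 8, 5, 4, 7, 0]
After 8 (swap(5, 3)): [6, 2, 1, 5, 8, 3, 4, 7, 0]
After 9 (swap(5, 8)): [6, 2, 1, 5, 8, 0, 4, 7, 3]
After 10 (swap(3, 5)): [6, 2, 1, 0, 8, 5, 4, 7, 3]

Answer: [6, 2, 1, 0, 8, 5, 4, 7, 3]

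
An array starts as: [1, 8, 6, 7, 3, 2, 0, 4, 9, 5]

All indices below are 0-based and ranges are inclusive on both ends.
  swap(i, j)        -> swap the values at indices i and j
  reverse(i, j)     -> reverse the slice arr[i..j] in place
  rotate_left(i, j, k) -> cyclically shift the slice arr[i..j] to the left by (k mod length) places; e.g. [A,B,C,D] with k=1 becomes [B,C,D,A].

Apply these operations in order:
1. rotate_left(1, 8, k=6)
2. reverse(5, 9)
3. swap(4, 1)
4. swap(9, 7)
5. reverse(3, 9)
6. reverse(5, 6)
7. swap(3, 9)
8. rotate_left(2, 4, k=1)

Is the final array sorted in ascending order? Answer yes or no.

After 1 (rotate_left(1, 8, k=6)): [1, 4, 9, 8, 6, 7, 3, 2, 0, 5]
After 2 (reverse(5, 9)): [1, 4, 9, 8, 6, 5, 0, 2, 3, 7]
After 3 (swap(4, 1)): [1, 6, 9, 8, 4, 5, 0, 2, 3, 7]
After 4 (swap(9, 7)): [1, 6, 9, 8, 4, 5, 0, 7, 3, 2]
After 5 (reverse(3, 9)): [1, 6, 9, 2, 3, 7, 0, 5, 4, 8]
After 6 (reverse(5, 6)): [1, 6, 9, 2, 3, 0, 7, 5, 4, 8]
After 7 (swap(3, 9)): [1, 6, 9, 8, 3, 0, 7, 5, 4, 2]
After 8 (rotate_left(2, 4, k=1)): [1, 6, 8, 3, 9, 0, 7, 5, 4, 2]

Answer: no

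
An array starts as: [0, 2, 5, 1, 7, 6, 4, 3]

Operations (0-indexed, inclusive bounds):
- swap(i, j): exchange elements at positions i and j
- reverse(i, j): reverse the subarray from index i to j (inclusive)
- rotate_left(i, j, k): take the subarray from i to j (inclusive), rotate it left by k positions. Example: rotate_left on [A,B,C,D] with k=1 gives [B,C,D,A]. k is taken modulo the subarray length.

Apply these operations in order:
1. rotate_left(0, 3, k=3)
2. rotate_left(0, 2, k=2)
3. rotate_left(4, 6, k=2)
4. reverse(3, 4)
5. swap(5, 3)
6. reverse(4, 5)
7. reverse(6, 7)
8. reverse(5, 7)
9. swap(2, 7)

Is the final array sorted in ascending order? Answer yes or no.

After 1 (rotate_left(0, 3, k=3)): [1, 0, 2, 5, 7, 6, 4, 3]
After 2 (rotate_left(0, 2, k=2)): [2, 1, 0, 5, 7, 6, 4, 3]
After 3 (rotate_left(4, 6, k=2)): [2, 1, 0, 5, 4, 7, 6, 3]
After 4 (reverse(3, 4)): [2, 1, 0, 4, 5, 7, 6, 3]
After 5 (swap(5, 3)): [2, 1, 0, 7, 5, 4, 6, 3]
After 6 (reverse(4, 5)): [2, 1, 0, 7, 4, 5, 6, 3]
After 7 (reverse(6, 7)): [2, 1, 0, 7, 4, 5, 3, 6]
After 8 (reverse(5, 7)): [2, 1, 0, 7, 4, 6, 3, 5]
After 9 (swap(2, 7)): [2, 1, 5, 7, 4, 6, 3, 0]

Answer: no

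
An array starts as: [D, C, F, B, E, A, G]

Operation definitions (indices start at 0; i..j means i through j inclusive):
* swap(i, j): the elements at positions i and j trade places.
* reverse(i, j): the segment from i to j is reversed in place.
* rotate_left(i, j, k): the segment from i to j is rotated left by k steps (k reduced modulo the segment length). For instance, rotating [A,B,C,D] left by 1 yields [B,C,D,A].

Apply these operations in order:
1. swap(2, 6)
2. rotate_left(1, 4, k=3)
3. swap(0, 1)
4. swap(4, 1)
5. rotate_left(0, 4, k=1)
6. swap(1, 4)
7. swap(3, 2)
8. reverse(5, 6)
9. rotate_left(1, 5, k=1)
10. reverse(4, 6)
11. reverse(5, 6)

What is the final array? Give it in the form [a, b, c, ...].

After 1 (swap(2, 6)): [D, C, G, B, E, A, F]
After 2 (rotate_left(1, 4, k=3)): [D, E, C, G, B, A, F]
After 3 (swap(0, 1)): [E, D, C, G, B, A, F]
After 4 (swap(4, 1)): [E, B, C, G, D, A, F]
After 5 (rotate_left(0, 4, k=1)): [B, C, G, D, E, A, F]
After 6 (swap(1, 4)): [B, E, G, D, C, A, F]
After 7 (swap(3, 2)): [B, E, D, G, C, A, F]
After 8 (reverse(5, 6)): [B, E, D, G, C, F, A]
After 9 (rotate_left(1, 5, k=1)): [B, D, G, C, F, E, A]
After 10 (reverse(4, 6)): [B, D, G, C, A, E, F]
After 11 (reverse(5, 6)): [B, D, G, C, A, F, E]

Answer: [B, D, G, C, A, F, E]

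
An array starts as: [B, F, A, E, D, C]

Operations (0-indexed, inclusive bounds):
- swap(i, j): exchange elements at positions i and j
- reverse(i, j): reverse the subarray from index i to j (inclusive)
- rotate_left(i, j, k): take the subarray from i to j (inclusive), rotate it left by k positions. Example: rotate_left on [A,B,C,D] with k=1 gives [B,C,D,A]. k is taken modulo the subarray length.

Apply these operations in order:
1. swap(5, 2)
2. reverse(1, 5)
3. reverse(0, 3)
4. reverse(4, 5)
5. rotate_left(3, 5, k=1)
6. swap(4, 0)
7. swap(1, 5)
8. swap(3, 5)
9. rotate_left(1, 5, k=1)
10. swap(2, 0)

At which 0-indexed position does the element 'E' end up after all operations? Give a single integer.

Answer: 3

Derivation:
After 1 (swap(5, 2)): [B, F, C, E, D, A]
After 2 (reverse(1, 5)): [B, A, D, E, C, F]
After 3 (reverse(0, 3)): [E, D, A, B, C, F]
After 4 (reverse(4, 5)): [E, D, A, B, F, C]
After 5 (rotate_left(3, 5, k=1)): [E, D, A, F, C, B]
After 6 (swap(4, 0)): [C, D, A, F, E, B]
After 7 (swap(1, 5)): [C, B, A, F, E, D]
After 8 (swap(3, 5)): [C, B, A, D, E, F]
After 9 (rotate_left(1, 5, k=1)): [C, A, D, E, F, B]
After 10 (swap(2, 0)): [D, A, C, E, F, B]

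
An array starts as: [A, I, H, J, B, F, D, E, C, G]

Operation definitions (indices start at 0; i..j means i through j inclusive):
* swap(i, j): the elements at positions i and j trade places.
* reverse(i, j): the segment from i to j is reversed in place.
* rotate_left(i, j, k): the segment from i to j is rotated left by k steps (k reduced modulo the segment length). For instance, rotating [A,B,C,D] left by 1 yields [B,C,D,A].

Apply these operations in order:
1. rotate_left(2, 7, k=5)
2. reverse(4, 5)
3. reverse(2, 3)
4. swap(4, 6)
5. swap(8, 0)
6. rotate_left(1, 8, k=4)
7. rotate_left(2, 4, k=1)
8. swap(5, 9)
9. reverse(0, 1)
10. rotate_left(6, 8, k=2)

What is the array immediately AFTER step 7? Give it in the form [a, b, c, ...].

Answer: [C, J, D, A, B, I, H, E, F, G]

Derivation:
After 1 (rotate_left(2, 7, k=5)): [A, I, E, H, J, B, F, D, C, G]
After 2 (reverse(4, 5)): [A, I, E, H, B, J, F, D, C, G]
After 3 (reverse(2, 3)): [A, I, H, E, B, J, F, D, C, G]
After 4 (swap(4, 6)): [A, I, H, E, F, J, B, D, C, G]
After 5 (swap(8, 0)): [C, I, H, E, F, J, B, D, A, G]
After 6 (rotate_left(1, 8, k=4)): [C, J, B, D, A, I, H, E, F, G]
After 7 (rotate_left(2, 4, k=1)): [C, J, D, A, B, I, H, E, F, G]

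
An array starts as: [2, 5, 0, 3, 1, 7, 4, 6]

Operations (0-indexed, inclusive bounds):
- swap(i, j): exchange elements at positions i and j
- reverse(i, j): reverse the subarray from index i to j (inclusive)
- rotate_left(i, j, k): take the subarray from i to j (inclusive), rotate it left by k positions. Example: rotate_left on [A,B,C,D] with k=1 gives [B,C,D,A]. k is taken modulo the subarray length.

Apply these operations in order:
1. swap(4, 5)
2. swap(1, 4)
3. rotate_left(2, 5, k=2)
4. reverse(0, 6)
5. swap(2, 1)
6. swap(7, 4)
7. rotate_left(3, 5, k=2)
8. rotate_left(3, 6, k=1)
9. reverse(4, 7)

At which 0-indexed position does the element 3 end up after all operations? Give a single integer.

After 1 (swap(4, 5)): [2, 5, 0, 3, 7, 1, 4, 6]
After 2 (swap(1, 4)): [2, 7, 0, 3, 5, 1, 4, 6]
After 3 (rotate_left(2, 5, k=2)): [2, 7, 5, 1, 0, 3, 4, 6]
After 4 (reverse(0, 6)): [4, 3, 0, 1, 5, 7, 2, 6]
After 5 (swap(2, 1)): [4, 0, 3, 1, 5, 7, 2, 6]
After 6 (swap(7, 4)): [4, 0, 3, 1, 6, 7, 2, 5]
After 7 (rotate_left(3, 5, k=2)): [4, 0, 3, 7, 1, 6, 2, 5]
After 8 (rotate_left(3, 6, k=1)): [4, 0, 3, 1, 6, 2, 7, 5]
After 9 (reverse(4, 7)): [4, 0, 3, 1, 5, 7, 2, 6]

Answer: 2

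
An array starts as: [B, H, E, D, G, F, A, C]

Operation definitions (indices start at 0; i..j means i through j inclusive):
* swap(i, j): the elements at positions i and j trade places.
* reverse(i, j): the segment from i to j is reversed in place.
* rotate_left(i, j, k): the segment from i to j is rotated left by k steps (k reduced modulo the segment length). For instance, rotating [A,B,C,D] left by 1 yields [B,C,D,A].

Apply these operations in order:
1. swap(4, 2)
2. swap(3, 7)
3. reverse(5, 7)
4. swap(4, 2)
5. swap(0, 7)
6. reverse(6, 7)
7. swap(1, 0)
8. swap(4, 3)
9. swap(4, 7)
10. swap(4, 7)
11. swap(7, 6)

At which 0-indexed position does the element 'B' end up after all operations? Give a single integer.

After 1 (swap(4, 2)): [B, H, G, D, E, F, A, C]
After 2 (swap(3, 7)): [B, H, G, C, E, F, A, D]
After 3 (reverse(5, 7)): [B, H, G, C, E, D, A, F]
After 4 (swap(4, 2)): [B, H, E, C, G, D, A, F]
After 5 (swap(0, 7)): [F, H, E, C, G, D, A, B]
After 6 (reverse(6, 7)): [F, H, E, C, G, D, B, A]
After 7 (swap(1, 0)): [H, F, E, C, G, D, B, A]
After 8 (swap(4, 3)): [H, F, E, G, C, D, B, A]
After 9 (swap(4, 7)): [H, F, E, G, A, D, B, C]
After 10 (swap(4, 7)): [H, F, E, G, C, D, B, A]
After 11 (swap(7, 6)): [H, F, E, G, C, D, A, B]

Answer: 7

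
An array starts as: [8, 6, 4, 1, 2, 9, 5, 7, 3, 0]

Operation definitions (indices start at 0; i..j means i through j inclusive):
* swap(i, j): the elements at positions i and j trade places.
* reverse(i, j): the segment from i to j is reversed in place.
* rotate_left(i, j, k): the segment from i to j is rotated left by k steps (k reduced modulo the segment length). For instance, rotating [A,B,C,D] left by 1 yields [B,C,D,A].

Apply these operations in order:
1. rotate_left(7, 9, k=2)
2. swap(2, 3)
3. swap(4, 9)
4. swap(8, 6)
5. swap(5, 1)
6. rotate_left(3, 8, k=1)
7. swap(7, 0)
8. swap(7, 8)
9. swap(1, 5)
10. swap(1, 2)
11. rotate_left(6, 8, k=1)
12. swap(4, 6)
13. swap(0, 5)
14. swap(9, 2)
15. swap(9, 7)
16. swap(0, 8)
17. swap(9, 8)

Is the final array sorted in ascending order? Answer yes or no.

After 1 (rotate_left(7, 9, k=2)): [8, 6, 4, 1, 2, 9, 5, 0, 7, 3]
After 2 (swap(2, 3)): [8, 6, 1, 4, 2, 9, 5, 0, 7, 3]
After 3 (swap(4, 9)): [8, 6, 1, 4, 3, 9, 5, 0, 7, 2]
After 4 (swap(8, 6)): [8, 6, 1, 4, 3, 9, 7, 0, 5, 2]
After 5 (swap(5, 1)): [8, 9, 1, 4, 3, 6, 7, 0, 5, 2]
After 6 (rotate_left(3, 8, k=1)): [8, 9, 1, 3, 6, 7, 0, 5, 4, 2]
After 7 (swap(7, 0)): [5, 9, 1, 3, 6, 7, 0, 8, 4, 2]
After 8 (swap(7, 8)): [5, 9, 1, 3, 6, 7, 0, 4, 8, 2]
After 9 (swap(1, 5)): [5, 7, 1, 3, 6, 9, 0, 4, 8, 2]
After 10 (swap(1, 2)): [5, 1, 7, 3, 6, 9, 0, 4, 8, 2]
After 11 (rotate_left(6, 8, k=1)): [5, 1, 7, 3, 6, 9, 4, 8, 0, 2]
After 12 (swap(4, 6)): [5, 1, 7, 3, 4, 9, 6, 8, 0, 2]
After 13 (swap(0, 5)): [9, 1, 7, 3, 4, 5, 6, 8, 0, 2]
After 14 (swap(9, 2)): [9, 1, 2, 3, 4, 5, 6, 8, 0, 7]
After 15 (swap(9, 7)): [9, 1, 2, 3, 4, 5, 6, 7, 0, 8]
After 16 (swap(0, 8)): [0, 1, 2, 3, 4, 5, 6, 7, 9, 8]
After 17 (swap(9, 8)): [0, 1, 2, 3, 4, 5, 6, 7, 8, 9]

Answer: yes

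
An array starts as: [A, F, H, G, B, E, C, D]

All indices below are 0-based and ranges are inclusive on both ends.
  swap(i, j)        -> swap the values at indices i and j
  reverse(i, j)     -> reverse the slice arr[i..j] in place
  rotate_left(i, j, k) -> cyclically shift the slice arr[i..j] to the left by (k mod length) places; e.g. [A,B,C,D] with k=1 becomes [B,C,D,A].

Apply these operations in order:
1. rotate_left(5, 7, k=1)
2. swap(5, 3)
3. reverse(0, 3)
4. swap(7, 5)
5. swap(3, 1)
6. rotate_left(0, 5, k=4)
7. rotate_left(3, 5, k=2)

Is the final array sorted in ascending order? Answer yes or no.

Answer: no

Derivation:
After 1 (rotate_left(5, 7, k=1)): [A, F, H, G, B, C, D, E]
After 2 (swap(5, 3)): [A, F, H, C, B, G, D, E]
After 3 (reverse(0, 3)): [C, H, F, A, B, G, D, E]
After 4 (swap(7, 5)): [C, H, F, A, B, E, D, G]
After 5 (swap(3, 1)): [C, A, F, H, B, E, D, G]
After 6 (rotate_left(0, 5, k=4)): [B, E, C, A, F, H, D, G]
After 7 (rotate_left(3, 5, k=2)): [B, E, C, H, A, F, D, G]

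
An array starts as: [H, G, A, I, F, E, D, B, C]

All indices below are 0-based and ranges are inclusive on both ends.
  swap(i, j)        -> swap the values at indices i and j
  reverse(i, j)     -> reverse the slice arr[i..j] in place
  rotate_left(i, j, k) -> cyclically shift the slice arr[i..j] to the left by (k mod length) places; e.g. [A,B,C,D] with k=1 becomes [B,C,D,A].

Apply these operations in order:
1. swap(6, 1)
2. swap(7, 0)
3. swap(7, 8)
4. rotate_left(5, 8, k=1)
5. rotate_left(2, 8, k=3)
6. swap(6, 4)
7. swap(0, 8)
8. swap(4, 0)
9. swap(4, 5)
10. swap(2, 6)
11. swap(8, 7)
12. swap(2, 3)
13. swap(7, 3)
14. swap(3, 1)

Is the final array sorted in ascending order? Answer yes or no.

Answer: yes

Derivation:
After 1 (swap(6, 1)): [H, D, A, I, F, E, G, B, C]
After 2 (swap(7, 0)): [B, D, A, I, F, E, G, H, C]
After 3 (swap(7, 8)): [B, D, A, I, F, E, G, C, H]
After 4 (rotate_left(5, 8, k=1)): [B, D, A, I, F, G, C, H, E]
After 5 (rotate_left(2, 8, k=3)): [B, D, G, C, H, E, A, I, F]
After 6 (swap(6, 4)): [B, D, G, C, A, E, H, I, F]
After 7 (swap(0, 8)): [F, D, G, C, A, E, H, I, B]
After 8 (swap(4, 0)): [A, D, G, C, F, E, H, I, B]
After 9 (swap(4, 5)): [A, D, G, C, E, F, H, I, B]
After 10 (swap(2, 6)): [A, D, H, C, E, F, G, I, B]
After 11 (swap(8, 7)): [A, D, H, C, E, F, G, B, I]
After 12 (swap(2, 3)): [A, D, C, H, E, F, G, B, I]
After 13 (swap(7, 3)): [A, D, C, B, E, F, G, H, I]
After 14 (swap(3, 1)): [A, B, C, D, E, F, G, H, I]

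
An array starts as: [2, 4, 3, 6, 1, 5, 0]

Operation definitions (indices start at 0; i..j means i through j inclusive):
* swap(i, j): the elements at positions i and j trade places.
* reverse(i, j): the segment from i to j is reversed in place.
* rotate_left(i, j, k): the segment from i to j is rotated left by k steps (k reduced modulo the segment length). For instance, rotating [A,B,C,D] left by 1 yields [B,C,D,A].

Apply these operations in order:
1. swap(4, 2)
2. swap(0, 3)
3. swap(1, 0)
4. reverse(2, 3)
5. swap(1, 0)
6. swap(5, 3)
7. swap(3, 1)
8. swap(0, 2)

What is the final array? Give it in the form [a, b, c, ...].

After 1 (swap(4, 2)): [2, 4, 1, 6, 3, 5, 0]
After 2 (swap(0, 3)): [6, 4, 1, 2, 3, 5, 0]
After 3 (swap(1, 0)): [4, 6, 1, 2, 3, 5, 0]
After 4 (reverse(2, 3)): [4, 6, 2, 1, 3, 5, 0]
After 5 (swap(1, 0)): [6, 4, 2, 1, 3, 5, 0]
After 6 (swap(5, 3)): [6, 4, 2, 5, 3, 1, 0]
After 7 (swap(3, 1)): [6, 5, 2, 4, 3, 1, 0]
After 8 (swap(0, 2)): [2, 5, 6, 4, 3, 1, 0]

Answer: [2, 5, 6, 4, 3, 1, 0]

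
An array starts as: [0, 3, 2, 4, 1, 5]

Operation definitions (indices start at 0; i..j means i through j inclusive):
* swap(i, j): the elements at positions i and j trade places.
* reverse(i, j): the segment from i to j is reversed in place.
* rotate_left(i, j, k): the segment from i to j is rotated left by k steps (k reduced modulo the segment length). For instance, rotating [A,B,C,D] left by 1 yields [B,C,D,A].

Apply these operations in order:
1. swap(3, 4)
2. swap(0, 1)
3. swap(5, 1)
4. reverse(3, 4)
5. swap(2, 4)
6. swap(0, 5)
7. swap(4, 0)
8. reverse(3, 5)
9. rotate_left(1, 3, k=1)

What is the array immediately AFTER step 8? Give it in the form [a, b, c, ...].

After 1 (swap(3, 4)): [0, 3, 2, 1, 4, 5]
After 2 (swap(0, 1)): [3, 0, 2, 1, 4, 5]
After 3 (swap(5, 1)): [3, 5, 2, 1, 4, 0]
After 4 (reverse(3, 4)): [3, 5, 2, 4, 1, 0]
After 5 (swap(2, 4)): [3, 5, 1, 4, 2, 0]
After 6 (swap(0, 5)): [0, 5, 1, 4, 2, 3]
After 7 (swap(4, 0)): [2, 5, 1, 4, 0, 3]
After 8 (reverse(3, 5)): [2, 5, 1, 3, 0, 4]

Answer: [2, 5, 1, 3, 0, 4]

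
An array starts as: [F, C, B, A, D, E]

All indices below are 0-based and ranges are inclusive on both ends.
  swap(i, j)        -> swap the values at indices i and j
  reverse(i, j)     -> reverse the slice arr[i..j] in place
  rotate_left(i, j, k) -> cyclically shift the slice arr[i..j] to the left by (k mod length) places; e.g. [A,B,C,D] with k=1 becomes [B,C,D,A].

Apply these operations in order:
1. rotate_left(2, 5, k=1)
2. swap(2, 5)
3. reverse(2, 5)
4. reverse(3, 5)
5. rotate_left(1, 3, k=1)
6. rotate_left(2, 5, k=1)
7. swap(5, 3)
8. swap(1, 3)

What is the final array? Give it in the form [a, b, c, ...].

After 1 (rotate_left(2, 5, k=1)): [F, C, A, D, E, B]
After 2 (swap(2, 5)): [F, C, B, D, E, A]
After 3 (reverse(2, 5)): [F, C, A, E, D, B]
After 4 (reverse(3, 5)): [F, C, A, B, D, E]
After 5 (rotate_left(1, 3, k=1)): [F, A, B, C, D, E]
After 6 (rotate_left(2, 5, k=1)): [F, A, C, D, E, B]
After 7 (swap(5, 3)): [F, A, C, B, E, D]
After 8 (swap(1, 3)): [F, B, C, A, E, D]

Answer: [F, B, C, A, E, D]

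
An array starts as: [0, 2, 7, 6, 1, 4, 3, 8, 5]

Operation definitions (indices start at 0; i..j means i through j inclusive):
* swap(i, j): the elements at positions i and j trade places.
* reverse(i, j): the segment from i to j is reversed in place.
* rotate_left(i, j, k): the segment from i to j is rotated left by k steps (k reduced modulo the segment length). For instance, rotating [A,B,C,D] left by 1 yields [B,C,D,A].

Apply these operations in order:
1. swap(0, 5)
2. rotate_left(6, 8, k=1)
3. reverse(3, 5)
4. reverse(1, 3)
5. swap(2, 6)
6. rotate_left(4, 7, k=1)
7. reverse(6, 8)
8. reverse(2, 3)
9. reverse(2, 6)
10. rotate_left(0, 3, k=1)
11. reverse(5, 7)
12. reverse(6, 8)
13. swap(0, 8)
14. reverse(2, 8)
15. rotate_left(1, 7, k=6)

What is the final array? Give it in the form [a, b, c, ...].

Answer: [2, 4, 3, 0, 8, 5, 1, 6, 7]

Derivation:
After 1 (swap(0, 5)): [4, 2, 7, 6, 1, 0, 3, 8, 5]
After 2 (rotate_left(6, 8, k=1)): [4, 2, 7, 6, 1, 0, 8, 5, 3]
After 3 (reverse(3, 5)): [4, 2, 7, 0, 1, 6, 8, 5, 3]
After 4 (reverse(1, 3)): [4, 0, 7, 2, 1, 6, 8, 5, 3]
After 5 (swap(2, 6)): [4, 0, 8, 2, 1, 6, 7, 5, 3]
After 6 (rotate_left(4, 7, k=1)): [4, 0, 8, 2, 6, 7, 5, 1, 3]
After 7 (reverse(6, 8)): [4, 0, 8, 2, 6, 7, 3, 1, 5]
After 8 (reverse(2, 3)): [4, 0, 2, 8, 6, 7, 3, 1, 5]
After 9 (reverse(2, 6)): [4, 0, 3, 7, 6, 8, 2, 1, 5]
After 10 (rotate_left(0, 3, k=1)): [0, 3, 7, 4, 6, 8, 2, 1, 5]
After 11 (reverse(5, 7)): [0, 3, 7, 4, 6, 1, 2, 8, 5]
After 12 (reverse(6, 8)): [0, 3, 7, 4, 6, 1, 5, 8, 2]
After 13 (swap(0, 8)): [2, 3, 7, 4, 6, 1, 5, 8, 0]
After 14 (reverse(2, 8)): [2, 3, 0, 8, 5, 1, 6, 4, 7]
After 15 (rotate_left(1, 7, k=6)): [2, 4, 3, 0, 8, 5, 1, 6, 7]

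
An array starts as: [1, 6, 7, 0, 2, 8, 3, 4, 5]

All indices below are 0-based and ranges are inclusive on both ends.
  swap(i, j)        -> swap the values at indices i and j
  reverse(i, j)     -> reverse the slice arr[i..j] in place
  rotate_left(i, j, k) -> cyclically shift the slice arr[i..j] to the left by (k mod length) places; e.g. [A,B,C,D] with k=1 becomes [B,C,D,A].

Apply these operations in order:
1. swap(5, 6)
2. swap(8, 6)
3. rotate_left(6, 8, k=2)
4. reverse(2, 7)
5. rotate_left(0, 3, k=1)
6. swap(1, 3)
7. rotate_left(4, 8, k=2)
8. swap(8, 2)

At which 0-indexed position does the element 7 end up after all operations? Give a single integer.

After 1 (swap(5, 6)): [1, 6, 7, 0, 2, 3, 8, 4, 5]
After 2 (swap(8, 6)): [1, 6, 7, 0, 2, 3, 5, 4, 8]
After 3 (rotate_left(6, 8, k=2)): [1, 6, 7, 0, 2, 3, 8, 5, 4]
After 4 (reverse(2, 7)): [1, 6, 5, 8, 3, 2, 0, 7, 4]
After 5 (rotate_left(0, 3, k=1)): [6, 5, 8, 1, 3, 2, 0, 7, 4]
After 6 (swap(1, 3)): [6, 1, 8, 5, 3, 2, 0, 7, 4]
After 7 (rotate_left(4, 8, k=2)): [6, 1, 8, 5, 0, 7, 4, 3, 2]
After 8 (swap(8, 2)): [6, 1, 2, 5, 0, 7, 4, 3, 8]

Answer: 5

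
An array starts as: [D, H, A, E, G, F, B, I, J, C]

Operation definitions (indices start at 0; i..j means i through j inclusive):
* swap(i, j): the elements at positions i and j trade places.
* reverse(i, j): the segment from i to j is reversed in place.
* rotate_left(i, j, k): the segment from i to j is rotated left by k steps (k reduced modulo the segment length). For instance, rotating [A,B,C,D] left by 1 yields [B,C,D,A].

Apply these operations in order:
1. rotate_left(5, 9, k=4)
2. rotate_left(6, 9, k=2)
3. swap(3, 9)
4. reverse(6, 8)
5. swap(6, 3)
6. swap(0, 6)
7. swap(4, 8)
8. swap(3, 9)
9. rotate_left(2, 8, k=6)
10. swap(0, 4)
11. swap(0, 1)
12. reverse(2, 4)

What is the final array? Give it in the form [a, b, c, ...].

Answer: [H, E, B, A, G, I, C, D, J, F]

Derivation:
After 1 (rotate_left(5, 9, k=4)): [D, H, A, E, G, C, F, B, I, J]
After 2 (rotate_left(6, 9, k=2)): [D, H, A, E, G, C, I, J, F, B]
After 3 (swap(3, 9)): [D, H, A, B, G, C, I, J, F, E]
After 4 (reverse(6, 8)): [D, H, A, B, G, C, F, J, I, E]
After 5 (swap(6, 3)): [D, H, A, F, G, C, B, J, I, E]
After 6 (swap(0, 6)): [B, H, A, F, G, C, D, J, I, E]
After 7 (swap(4, 8)): [B, H, A, F, I, C, D, J, G, E]
After 8 (swap(3, 9)): [B, H, A, E, I, C, D, J, G, F]
After 9 (rotate_left(2, 8, k=6)): [B, H, G, A, E, I, C, D, J, F]
After 10 (swap(0, 4)): [E, H, G, A, B, I, C, D, J, F]
After 11 (swap(0, 1)): [H, E, G, A, B, I, C, D, J, F]
After 12 (reverse(2, 4)): [H, E, B, A, G, I, C, D, J, F]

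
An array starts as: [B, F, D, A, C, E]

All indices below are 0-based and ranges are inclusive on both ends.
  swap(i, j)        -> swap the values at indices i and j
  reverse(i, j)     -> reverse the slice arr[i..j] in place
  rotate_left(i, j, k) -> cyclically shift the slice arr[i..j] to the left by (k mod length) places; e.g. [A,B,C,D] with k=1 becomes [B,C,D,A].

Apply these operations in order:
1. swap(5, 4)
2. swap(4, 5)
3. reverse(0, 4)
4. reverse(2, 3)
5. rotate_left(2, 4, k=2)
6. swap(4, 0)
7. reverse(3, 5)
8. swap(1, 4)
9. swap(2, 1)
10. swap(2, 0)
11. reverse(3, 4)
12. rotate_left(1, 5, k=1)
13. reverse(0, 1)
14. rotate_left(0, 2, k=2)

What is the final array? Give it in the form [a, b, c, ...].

After 1 (swap(5, 4)): [B, F, D, A, E, C]
After 2 (swap(4, 5)): [B, F, D, A, C, E]
After 3 (reverse(0, 4)): [C, A, D, F, B, E]
After 4 (reverse(2, 3)): [C, A, F, D, B, E]
After 5 (rotate_left(2, 4, k=2)): [C, A, B, F, D, E]
After 6 (swap(4, 0)): [D, A, B, F, C, E]
After 7 (reverse(3, 5)): [D, A, B, E, C, F]
After 8 (swap(1, 4)): [D, C, B, E, A, F]
After 9 (swap(2, 1)): [D, B, C, E, A, F]
After 10 (swap(2, 0)): [C, B, D, E, A, F]
After 11 (reverse(3, 4)): [C, B, D, A, E, F]
After 12 (rotate_left(1, 5, k=1)): [C, D, A, E, F, B]
After 13 (reverse(0, 1)): [D, C, A, E, F, B]
After 14 (rotate_left(0, 2, k=2)): [A, D, C, E, F, B]

Answer: [A, D, C, E, F, B]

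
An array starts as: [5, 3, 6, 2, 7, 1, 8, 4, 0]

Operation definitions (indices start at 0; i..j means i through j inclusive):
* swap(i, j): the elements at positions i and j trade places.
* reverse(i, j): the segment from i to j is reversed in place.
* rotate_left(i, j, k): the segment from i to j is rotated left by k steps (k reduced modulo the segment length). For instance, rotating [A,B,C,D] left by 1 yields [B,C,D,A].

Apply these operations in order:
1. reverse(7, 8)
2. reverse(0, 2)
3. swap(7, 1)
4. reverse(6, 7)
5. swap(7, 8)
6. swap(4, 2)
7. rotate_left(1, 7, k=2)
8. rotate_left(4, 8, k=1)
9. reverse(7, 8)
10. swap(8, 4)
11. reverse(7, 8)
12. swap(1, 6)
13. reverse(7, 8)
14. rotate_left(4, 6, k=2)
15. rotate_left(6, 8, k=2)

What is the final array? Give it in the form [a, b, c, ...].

Answer: [6, 7, 5, 1, 2, 8, 4, 0, 3]

Derivation:
After 1 (reverse(7, 8)): [5, 3, 6, 2, 7, 1, 8, 0, 4]
After 2 (reverse(0, 2)): [6, 3, 5, 2, 7, 1, 8, 0, 4]
After 3 (swap(7, 1)): [6, 0, 5, 2, 7, 1, 8, 3, 4]
After 4 (reverse(6, 7)): [6, 0, 5, 2, 7, 1, 3, 8, 4]
After 5 (swap(7, 8)): [6, 0, 5, 2, 7, 1, 3, 4, 8]
After 6 (swap(4, 2)): [6, 0, 7, 2, 5, 1, 3, 4, 8]
After 7 (rotate_left(1, 7, k=2)): [6, 2, 5, 1, 3, 4, 0, 7, 8]
After 8 (rotate_left(4, 8, k=1)): [6, 2, 5, 1, 4, 0, 7, 8, 3]
After 9 (reverse(7, 8)): [6, 2, 5, 1, 4, 0, 7, 3, 8]
After 10 (swap(8, 4)): [6, 2, 5, 1, 8, 0, 7, 3, 4]
After 11 (reverse(7, 8)): [6, 2, 5, 1, 8, 0, 7, 4, 3]
After 12 (swap(1, 6)): [6, 7, 5, 1, 8, 0, 2, 4, 3]
After 13 (reverse(7, 8)): [6, 7, 5, 1, 8, 0, 2, 3, 4]
After 14 (rotate_left(4, 6, k=2)): [6, 7, 5, 1, 2, 8, 0, 3, 4]
After 15 (rotate_left(6, 8, k=2)): [6, 7, 5, 1, 2, 8, 4, 0, 3]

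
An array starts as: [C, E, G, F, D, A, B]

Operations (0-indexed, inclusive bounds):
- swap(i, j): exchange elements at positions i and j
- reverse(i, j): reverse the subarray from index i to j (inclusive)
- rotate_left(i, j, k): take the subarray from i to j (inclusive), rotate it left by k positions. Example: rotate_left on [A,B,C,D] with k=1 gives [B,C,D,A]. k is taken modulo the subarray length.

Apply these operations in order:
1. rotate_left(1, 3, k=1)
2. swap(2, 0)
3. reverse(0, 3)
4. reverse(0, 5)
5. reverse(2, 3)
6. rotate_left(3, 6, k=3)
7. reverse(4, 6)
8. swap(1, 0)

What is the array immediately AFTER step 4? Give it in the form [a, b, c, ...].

After 1 (rotate_left(1, 3, k=1)): [C, G, F, E, D, A, B]
After 2 (swap(2, 0)): [F, G, C, E, D, A, B]
After 3 (reverse(0, 3)): [E, C, G, F, D, A, B]
After 4 (reverse(0, 5)): [A, D, F, G, C, E, B]

Answer: [A, D, F, G, C, E, B]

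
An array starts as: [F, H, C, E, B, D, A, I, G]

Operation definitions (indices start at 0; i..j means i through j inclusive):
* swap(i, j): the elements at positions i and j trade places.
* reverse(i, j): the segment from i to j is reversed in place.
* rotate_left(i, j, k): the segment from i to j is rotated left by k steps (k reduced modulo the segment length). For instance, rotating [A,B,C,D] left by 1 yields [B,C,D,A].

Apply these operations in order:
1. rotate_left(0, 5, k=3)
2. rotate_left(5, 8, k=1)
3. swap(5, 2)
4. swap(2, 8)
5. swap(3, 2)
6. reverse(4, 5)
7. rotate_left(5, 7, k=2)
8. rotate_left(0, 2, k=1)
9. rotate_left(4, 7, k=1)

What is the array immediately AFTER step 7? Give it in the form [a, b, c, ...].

After 1 (rotate_left(0, 5, k=3)): [E, B, D, F, H, C, A, I, G]
After 2 (rotate_left(5, 8, k=1)): [E, B, D, F, H, A, I, G, C]
After 3 (swap(5, 2)): [E, B, A, F, H, D, I, G, C]
After 4 (swap(2, 8)): [E, B, C, F, H, D, I, G, A]
After 5 (swap(3, 2)): [E, B, F, C, H, D, I, G, A]
After 6 (reverse(4, 5)): [E, B, F, C, D, H, I, G, A]
After 7 (rotate_left(5, 7, k=2)): [E, B, F, C, D, G, H, I, A]

Answer: [E, B, F, C, D, G, H, I, A]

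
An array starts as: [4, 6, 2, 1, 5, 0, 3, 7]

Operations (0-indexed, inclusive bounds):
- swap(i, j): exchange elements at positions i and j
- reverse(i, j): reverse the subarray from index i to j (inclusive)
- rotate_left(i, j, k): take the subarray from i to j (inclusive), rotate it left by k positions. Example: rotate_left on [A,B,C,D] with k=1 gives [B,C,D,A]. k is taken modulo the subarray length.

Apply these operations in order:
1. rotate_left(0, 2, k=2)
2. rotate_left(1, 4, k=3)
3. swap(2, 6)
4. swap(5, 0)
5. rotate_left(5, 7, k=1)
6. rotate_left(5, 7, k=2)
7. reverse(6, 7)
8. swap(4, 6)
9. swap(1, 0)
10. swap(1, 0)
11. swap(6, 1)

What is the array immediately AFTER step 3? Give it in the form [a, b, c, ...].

After 1 (rotate_left(0, 2, k=2)): [2, 4, 6, 1, 5, 0, 3, 7]
After 2 (rotate_left(1, 4, k=3)): [2, 5, 4, 6, 1, 0, 3, 7]
After 3 (swap(2, 6)): [2, 5, 3, 6, 1, 0, 4, 7]

Answer: [2, 5, 3, 6, 1, 0, 4, 7]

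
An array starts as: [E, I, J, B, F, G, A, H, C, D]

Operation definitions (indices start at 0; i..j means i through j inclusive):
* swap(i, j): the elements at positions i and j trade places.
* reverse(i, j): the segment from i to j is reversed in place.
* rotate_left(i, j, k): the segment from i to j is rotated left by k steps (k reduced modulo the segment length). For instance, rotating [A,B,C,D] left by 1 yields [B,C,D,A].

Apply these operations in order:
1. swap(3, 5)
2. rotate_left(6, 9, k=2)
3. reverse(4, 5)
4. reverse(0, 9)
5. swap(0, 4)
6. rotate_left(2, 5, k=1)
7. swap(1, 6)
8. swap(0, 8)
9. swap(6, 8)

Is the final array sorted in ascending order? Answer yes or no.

After 1 (swap(3, 5)): [E, I, J, G, F, B, A, H, C, D]
After 2 (rotate_left(6, 9, k=2)): [E, I, J, G, F, B, C, D, A, H]
After 3 (reverse(4, 5)): [E, I, J, G, B, F, C, D, A, H]
After 4 (reverse(0, 9)): [H, A, D, C, F, B, G, J, I, E]
After 5 (swap(0, 4)): [F, A, D, C, H, B, G, J, I, E]
After 6 (rotate_left(2, 5, k=1)): [F, A, C, H, B, D, G, J, I, E]
After 7 (swap(1, 6)): [F, G, C, H, B, D, A, J, I, E]
After 8 (swap(0, 8)): [I, G, C, H, B, D, A, J, F, E]
After 9 (swap(6, 8)): [I, G, C, H, B, D, F, J, A, E]

Answer: no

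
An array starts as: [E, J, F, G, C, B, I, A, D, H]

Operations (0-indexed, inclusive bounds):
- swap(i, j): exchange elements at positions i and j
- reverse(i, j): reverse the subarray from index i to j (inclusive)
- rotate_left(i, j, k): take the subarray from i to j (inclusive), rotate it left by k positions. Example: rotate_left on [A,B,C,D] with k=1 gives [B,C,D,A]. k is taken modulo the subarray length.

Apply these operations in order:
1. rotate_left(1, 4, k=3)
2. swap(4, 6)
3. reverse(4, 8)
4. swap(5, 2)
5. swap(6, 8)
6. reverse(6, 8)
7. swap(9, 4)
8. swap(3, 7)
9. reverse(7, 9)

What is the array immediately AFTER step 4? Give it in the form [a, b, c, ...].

After 1 (rotate_left(1, 4, k=3)): [E, C, J, F, G, B, I, A, D, H]
After 2 (swap(4, 6)): [E, C, J, F, I, B, G, A, D, H]
After 3 (reverse(4, 8)): [E, C, J, F, D, A, G, B, I, H]
After 4 (swap(5, 2)): [E, C, A, F, D, J, G, B, I, H]

Answer: [E, C, A, F, D, J, G, B, I, H]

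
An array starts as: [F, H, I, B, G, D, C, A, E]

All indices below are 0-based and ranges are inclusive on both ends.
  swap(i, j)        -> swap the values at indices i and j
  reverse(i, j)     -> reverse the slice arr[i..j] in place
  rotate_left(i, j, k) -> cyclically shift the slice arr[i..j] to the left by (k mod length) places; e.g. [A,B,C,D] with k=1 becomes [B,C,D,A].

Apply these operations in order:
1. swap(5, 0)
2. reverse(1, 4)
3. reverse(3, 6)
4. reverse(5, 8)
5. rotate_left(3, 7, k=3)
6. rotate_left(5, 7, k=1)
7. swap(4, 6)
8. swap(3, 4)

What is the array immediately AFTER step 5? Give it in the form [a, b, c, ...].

After 1 (swap(5, 0)): [D, H, I, B, G, F, C, A, E]
After 2 (reverse(1, 4)): [D, G, B, I, H, F, C, A, E]
After 3 (reverse(3, 6)): [D, G, B, C, F, H, I, A, E]
After 4 (reverse(5, 8)): [D, G, B, C, F, E, A, I, H]
After 5 (rotate_left(3, 7, k=3)): [D, G, B, A, I, C, F, E, H]

Answer: [D, G, B, A, I, C, F, E, H]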